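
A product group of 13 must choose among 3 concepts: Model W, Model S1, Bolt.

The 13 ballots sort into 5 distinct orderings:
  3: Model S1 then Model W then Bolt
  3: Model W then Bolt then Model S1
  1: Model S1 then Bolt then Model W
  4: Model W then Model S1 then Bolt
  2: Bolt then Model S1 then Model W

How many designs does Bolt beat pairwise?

0

Bolt against each rival (13 engineers):
Bolt vs Model W: 3 to 10, Model W.
Bolt vs Model S1: Bolt preferred on 3+2 = 5 ballots; Model S1 wins 8–5.
Bolt beats no one; loses to Model W, Model S1 — 0 pairwise wins.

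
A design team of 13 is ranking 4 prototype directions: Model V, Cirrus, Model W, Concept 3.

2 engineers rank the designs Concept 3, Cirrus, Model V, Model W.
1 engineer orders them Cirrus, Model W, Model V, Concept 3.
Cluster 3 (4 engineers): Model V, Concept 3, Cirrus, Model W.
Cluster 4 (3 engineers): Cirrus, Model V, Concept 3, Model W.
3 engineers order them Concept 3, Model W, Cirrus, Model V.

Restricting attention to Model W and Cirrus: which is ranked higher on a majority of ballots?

Ballots ranking Model W above Cirrus: 3.
Ballots ranking Cirrus above Model W: 13 − 3 = 10.
Cirrus wins the head-to-head 10–3.

Cirrus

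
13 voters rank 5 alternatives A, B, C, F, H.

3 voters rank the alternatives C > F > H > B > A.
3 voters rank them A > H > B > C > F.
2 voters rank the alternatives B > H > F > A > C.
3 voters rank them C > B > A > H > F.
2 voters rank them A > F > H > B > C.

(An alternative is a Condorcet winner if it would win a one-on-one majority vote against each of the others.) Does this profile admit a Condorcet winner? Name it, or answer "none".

Pairwise majorities:
A vs B: 3+2 = 5 for A, 8 for B — B by 8–5.
A vs C: A wins 7–6.
A vs F: A wins 8–5.
A vs H: A is ranked higher on 3+3+2 = 8 ballots, H on 5. A wins 8–5.
B vs C: B preferred on 3+2+2 = 7 ballots; B wins 7–6.
B vs F: 8 to 5, B.
B vs H: B is ranked higher on 2+3 = 5 ballots, H on 8. H wins 8–5.
C vs F: C, 9–4.
C vs H: C is ranked higher on 3+3 = 6 ballots, H on 7. H wins 7–6.
F vs H: F is ranked higher on 3+2 = 5 ballots, H on 8. H wins 8–5.
Each alternative drops at least one matchup (A loses to B; B loses to H; C loses to A; F loses to A; H loses to A); the cycle A → H → B → A rules out a Condorcet winner.

none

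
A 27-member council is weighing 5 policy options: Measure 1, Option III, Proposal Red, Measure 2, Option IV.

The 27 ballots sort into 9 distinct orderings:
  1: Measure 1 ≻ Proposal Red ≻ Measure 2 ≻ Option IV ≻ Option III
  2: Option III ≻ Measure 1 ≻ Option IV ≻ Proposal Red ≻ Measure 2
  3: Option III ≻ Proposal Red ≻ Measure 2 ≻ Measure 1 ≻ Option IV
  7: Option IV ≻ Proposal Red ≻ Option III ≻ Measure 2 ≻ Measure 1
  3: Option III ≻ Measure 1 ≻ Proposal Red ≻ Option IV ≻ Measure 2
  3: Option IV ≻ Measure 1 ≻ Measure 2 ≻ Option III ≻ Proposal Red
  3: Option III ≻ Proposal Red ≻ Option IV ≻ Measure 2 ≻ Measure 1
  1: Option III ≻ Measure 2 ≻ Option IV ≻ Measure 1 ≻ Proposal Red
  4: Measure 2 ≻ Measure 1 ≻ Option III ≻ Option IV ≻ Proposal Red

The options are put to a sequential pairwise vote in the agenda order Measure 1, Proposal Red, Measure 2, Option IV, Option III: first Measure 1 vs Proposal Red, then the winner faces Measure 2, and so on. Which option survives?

Option III

Round 1: Measure 1 vs Proposal Red — 14–13, Measure 1 advances.
Round 2: Measure 1 vs Measure 2 — 9–18, Measure 2 advances.
Round 3: Measure 2 vs Option IV — 9–18, Option IV advances.
Round 4: Option IV vs Option III — 11–16, Option III advances.
Option III survives the agenda.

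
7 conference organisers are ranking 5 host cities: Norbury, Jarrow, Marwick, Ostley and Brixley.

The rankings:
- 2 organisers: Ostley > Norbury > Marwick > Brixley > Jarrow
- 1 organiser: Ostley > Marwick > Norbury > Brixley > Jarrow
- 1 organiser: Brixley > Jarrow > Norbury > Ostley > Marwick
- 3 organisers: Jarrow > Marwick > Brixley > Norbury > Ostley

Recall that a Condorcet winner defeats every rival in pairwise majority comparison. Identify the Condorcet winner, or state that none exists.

none

Pairwise majorities:
Norbury vs Jarrow: Norbury is ranked higher on 2+1 = 3 ballots, Jarrow on 4. Jarrow wins 4–3.
Norbury vs Marwick: Norbury is ranked higher on 2+1 = 3 ballots, Marwick on 4. Marwick wins 4–3.
Norbury vs Ostley: Norbury preferred on 1+3 = 4 ballots; Norbury wins 4–3.
Norbury vs Brixley: 3 to 4, Brixley.
Jarrow vs Marwick: Jarrow is ranked higher on 1+3 = 4 ballots, Marwick on 3. Jarrow wins 4–3.
Jarrow vs Ostley: 1+3 = 4 for Jarrow, 3 for Ostley — Jarrow by 4–3.
Jarrow vs Brixley: 3 for Jarrow, 4 for Brixley — Brixley by 4–3.
Marwick vs Ostley: Marwick preferred on 3 ballots; Ostley wins 4–3.
Marwick vs Brixley: Marwick preferred on 2+1+3 = 6 ballots; Marwick wins 6–1.
Ostley vs Brixley: Ostley is ranked higher on 2+1 = 3 ballots, Brixley on 4. Brixley wins 4–3.
Each city drops at least one matchup (Norbury loses to Jarrow; Jarrow loses to Brixley; Marwick loses to Jarrow; Ostley loses to Norbury; Brixley loses to Marwick); the cycle Norbury beats Ostley beats Marwick beats Norbury rules out a Condorcet winner.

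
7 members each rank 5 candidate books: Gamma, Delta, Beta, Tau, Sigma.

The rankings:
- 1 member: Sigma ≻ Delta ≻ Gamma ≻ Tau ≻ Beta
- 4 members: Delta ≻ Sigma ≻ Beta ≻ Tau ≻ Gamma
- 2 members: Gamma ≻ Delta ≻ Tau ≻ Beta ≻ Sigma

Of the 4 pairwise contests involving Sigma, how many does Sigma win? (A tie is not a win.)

Sigma against each rival (7 members):
Sigma vs Gamma: Sigma preferred on 1+4 = 5 ballots; Sigma wins 5–2.
Sigma vs Delta: Delta, 6–1.
Sigma vs Beta: Sigma, 5–2.
Sigma vs Tau: Sigma, 5–2.
Sigma beats Gamma, Beta, Tau; loses to Delta — 3 pairwise wins.

3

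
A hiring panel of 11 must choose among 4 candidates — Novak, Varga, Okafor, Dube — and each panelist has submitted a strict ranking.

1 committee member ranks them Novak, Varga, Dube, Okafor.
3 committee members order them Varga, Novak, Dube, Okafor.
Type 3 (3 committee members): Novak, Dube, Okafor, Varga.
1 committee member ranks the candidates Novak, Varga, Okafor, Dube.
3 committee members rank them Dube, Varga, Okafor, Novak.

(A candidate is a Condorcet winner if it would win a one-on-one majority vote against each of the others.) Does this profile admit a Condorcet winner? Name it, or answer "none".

none

Check each pair by majority over 11 ballots:
Novak vs Varga: 5 to 6, Varga.
Novak vs Okafor: 1+3+3+1 = 8 for Novak, 3 for Okafor — Novak by 8–3.
Novak vs Dube: Novak preferred on 1+3+3+1 = 8 ballots; Novak wins 8–3.
Varga vs Okafor: 1+3+1+3 = 8 for Varga, 3 for Okafor — Varga by 8–3.
Varga vs Dube: Dube wins 6–5.
Okafor vs Dube: Dube, 10–1.
Every candidate loses at least once (Novak loses to Varga; Varga loses to Dube; Okafor loses to Novak; Dube loses to Novak). The majority relation contains the cycle Novak > Dube > Varga > Novak, so there is no Condorcet winner.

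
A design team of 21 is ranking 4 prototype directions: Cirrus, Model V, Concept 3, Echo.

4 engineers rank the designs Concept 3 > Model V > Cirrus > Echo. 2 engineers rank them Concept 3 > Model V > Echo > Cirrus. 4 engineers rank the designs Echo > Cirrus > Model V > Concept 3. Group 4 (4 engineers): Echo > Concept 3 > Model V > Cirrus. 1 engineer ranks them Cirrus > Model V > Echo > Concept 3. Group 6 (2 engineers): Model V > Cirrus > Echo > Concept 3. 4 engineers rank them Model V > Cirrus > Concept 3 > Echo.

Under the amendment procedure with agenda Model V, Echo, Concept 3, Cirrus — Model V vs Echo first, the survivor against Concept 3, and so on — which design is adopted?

Round 1: Model V vs Echo — 13–8, Model V advances.
Round 2: Model V vs Concept 3 — 11–10, Model V advances.
Round 3: Model V vs Cirrus — 16–5, Model V advances.
The agenda winner is Model V.

Model V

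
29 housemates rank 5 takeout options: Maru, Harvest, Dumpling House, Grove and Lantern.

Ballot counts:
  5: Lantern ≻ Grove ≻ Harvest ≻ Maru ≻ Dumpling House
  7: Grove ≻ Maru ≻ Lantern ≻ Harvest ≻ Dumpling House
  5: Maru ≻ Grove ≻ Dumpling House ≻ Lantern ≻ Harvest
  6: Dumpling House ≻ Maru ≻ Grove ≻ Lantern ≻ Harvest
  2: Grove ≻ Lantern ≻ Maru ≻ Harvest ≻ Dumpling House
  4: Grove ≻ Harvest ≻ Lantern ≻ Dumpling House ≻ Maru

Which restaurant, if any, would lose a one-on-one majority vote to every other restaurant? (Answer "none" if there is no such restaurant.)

Dumpling House

Head-to-head results (29 friends):
Maru–Harvest: Maru 20–9.
Maru vs Dumpling House: 19 to 10, Maru.
Maru vs Grove: Grove wins 18–11.
Maru vs Lantern: 7+5+6 = 18 for Maru, 11 for Lantern — Maru by 18–11.
Harvest vs Dumpling House: Harvest preferred on 5+7+2+4 = 18 ballots; Harvest wins 18–11.
Harvest–Grove: Grove 29–0.
Harvest–Lantern: Lantern 25–4.
Dumpling House vs Grove: Dumpling House is ranked higher on 6 ballots, Grove on 23. Grove wins 23–6.
Dumpling House vs Lantern: Lantern, 18–11.
Grove vs Lantern: 24 to 5, Grove.
Only Dumpling House has no wins; Dumpling House is the Condorcet loser.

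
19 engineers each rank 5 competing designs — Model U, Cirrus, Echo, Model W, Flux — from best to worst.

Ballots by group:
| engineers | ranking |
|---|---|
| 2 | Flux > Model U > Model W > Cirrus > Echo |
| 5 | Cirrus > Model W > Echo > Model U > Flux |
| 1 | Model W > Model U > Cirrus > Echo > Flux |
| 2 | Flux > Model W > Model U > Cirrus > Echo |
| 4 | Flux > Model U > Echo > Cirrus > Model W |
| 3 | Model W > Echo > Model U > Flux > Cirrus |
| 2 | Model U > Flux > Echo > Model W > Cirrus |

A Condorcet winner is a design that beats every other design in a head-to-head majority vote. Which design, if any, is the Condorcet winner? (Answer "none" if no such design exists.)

none

Check each pair by majority over 19 ballots:
Model U vs Cirrus: Model U is ranked higher on 2+1+2+4+3+2 = 14 ballots, Cirrus on 5. Model U wins 14–5.
Model U vs Echo: Model U, 11–8.
Model U vs Model W: 2+4+2 = 8 for Model U, 11 for Model W — Model W by 11–8.
Model U vs Flux: Model U preferred on 5+1+3+2 = 11 ballots; Model U wins 11–8.
Cirrus vs Echo: Cirrus preferred on 2+5+1+2 = 10 ballots; Cirrus wins 10–9.
Cirrus vs Model W: Cirrus preferred on 5+4 = 9 ballots; Model W wins 10–9.
Cirrus vs Flux: 5+1 = 6 for Cirrus, 13 for Flux — Flux by 13–6.
Echo–Model W: Model W 13–6.
Echo vs Flux: Echo is ranked higher on 5+1+3 = 9 ballots, Flux on 10. Flux wins 10–9.
Model W vs Flux: 9 to 10, Flux.
Every design loses at least once (Model U loses to Model W; Cirrus loses to Model U; Echo loses to Model U; Model W loses to Flux; Flux loses to Model U). The majority relation contains the cycle Model U → Flux → Model W → Model U, so there is no Condorcet winner.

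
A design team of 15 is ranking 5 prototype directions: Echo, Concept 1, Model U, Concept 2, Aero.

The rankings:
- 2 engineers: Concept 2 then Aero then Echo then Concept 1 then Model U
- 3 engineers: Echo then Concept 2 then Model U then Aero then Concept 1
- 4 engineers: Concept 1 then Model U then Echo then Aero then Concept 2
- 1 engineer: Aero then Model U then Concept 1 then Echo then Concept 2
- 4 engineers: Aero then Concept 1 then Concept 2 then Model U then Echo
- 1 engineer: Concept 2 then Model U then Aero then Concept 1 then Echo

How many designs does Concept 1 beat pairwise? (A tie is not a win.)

3

Concept 1 against each rival (15 engineers):
Concept 1 vs Echo: 4+1+4+1 = 10 for Concept 1, 5 for Echo — Concept 1 by 10–5.
Concept 1–Model U: Concept 1 10–5.
Concept 1 vs Concept 2: Concept 1 is ranked higher on 4+1+4 = 9 ballots, Concept 2 on 6. Concept 1 wins 9–6.
Concept 1–Aero: Aero 11–4.
Concept 1 beats Echo, Model U, Concept 2; loses to Aero — 3 pairwise wins.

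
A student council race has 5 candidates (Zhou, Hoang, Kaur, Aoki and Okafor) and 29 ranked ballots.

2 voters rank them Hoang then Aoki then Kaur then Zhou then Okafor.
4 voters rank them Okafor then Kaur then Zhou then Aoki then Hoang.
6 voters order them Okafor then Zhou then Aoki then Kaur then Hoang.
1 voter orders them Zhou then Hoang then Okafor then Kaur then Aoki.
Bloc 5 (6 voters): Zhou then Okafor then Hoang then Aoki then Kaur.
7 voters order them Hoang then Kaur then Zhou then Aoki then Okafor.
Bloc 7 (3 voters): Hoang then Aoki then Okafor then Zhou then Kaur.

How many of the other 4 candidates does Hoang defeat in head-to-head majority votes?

Hoang against each rival (29 voters):
Hoang vs Zhou: Hoang is ranked higher on 2+7+3 = 12 ballots, Zhou on 17. Zhou wins 17–12.
Hoang vs Kaur: 2+1+6+7+3 = 19 for Hoang, 10 for Kaur — Hoang by 19–10.
Hoang vs Aoki: Hoang preferred on 2+1+6+7+3 = 19 ballots; Hoang wins 19–10.
Hoang vs Okafor: Okafor, 16–13.
Hoang beats Kaur, Aoki; loses to Zhou, Okafor — 2 pairwise wins.

2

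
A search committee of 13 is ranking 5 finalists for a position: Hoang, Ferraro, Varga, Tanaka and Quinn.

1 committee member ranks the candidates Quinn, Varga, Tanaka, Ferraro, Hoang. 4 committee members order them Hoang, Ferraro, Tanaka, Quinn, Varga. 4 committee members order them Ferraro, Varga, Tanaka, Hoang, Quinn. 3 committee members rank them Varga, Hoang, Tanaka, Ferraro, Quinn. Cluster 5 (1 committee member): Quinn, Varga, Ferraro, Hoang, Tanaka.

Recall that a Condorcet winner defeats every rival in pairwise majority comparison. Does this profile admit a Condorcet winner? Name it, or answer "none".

none

Head-to-head results (13 committee members):
Hoang vs Ferraro: 7 to 6, Hoang.
Hoang vs Varga: Hoang preferred on 4 ballots; Varga wins 9–4.
Hoang vs Tanaka: 4+3+1 = 8 for Hoang, 5 for Tanaka — Hoang by 8–5.
Hoang vs Quinn: 11 to 2, Hoang.
Ferraro vs Varga: Ferraro is ranked higher on 4+4 = 8 ballots, Varga on 5. Ferraro wins 8–5.
Ferraro vs Tanaka: 4+4+1 = 9 for Ferraro, 4 for Tanaka — Ferraro by 9–4.
Ferraro vs Quinn: Ferraro is ranked higher on 4+4+3 = 11 ballots, Quinn on 2. Ferraro wins 11–2.
Varga vs Tanaka: Varga preferred on 1+4+3+1 = 9 ballots; Varga wins 9–4.
Varga vs Quinn: 4+3 = 7 for Varga, 6 for Quinn — Varga by 7–6.
Tanaka vs Quinn: Tanaka is ranked higher on 4+4+3 = 11 ballots, Quinn on 2. Tanaka wins 11–2.
Every candidate loses at least once (Hoang loses to Varga; Ferraro loses to Hoang; Varga loses to Ferraro; Tanaka loses to Hoang; Quinn loses to Hoang). The majority relation contains the cycle Hoang → Ferraro → Varga → Hoang, so there is no Condorcet winner.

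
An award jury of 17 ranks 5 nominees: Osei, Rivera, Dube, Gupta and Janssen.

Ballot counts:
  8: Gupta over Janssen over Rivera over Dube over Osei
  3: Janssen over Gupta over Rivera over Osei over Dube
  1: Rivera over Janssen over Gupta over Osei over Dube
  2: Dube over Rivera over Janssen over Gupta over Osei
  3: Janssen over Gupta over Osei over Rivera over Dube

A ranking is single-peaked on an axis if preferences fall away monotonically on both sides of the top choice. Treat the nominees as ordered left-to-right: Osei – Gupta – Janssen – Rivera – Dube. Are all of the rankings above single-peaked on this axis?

Axis positions: Osei=1, Gupta=2, Janssen=3, Rivera=4, Dube=5.
Ballot type 1 (peak Gupta at position 2): ranking walks positions 2-3-4-5-1, expanding outward from the peak — single-peaked.
Ballot type 2 (peak Janssen at position 3): ranking walks positions 3-2-4-1-5, expanding outward from the peak — single-peaked.
Ballot type 3 (peak Rivera at position 4): ranking walks positions 4-3-2-1-5, expanding outward from the peak — single-peaked.
Ballot type 4 (peak Dube at position 5): ranking walks positions 5-4-3-2-1, expanding outward from the peak — single-peaked.
Ballot type 5 (peak Janssen at position 3): ranking walks positions 3-2-1-4-5, expanding outward from the peak — single-peaked.
Every ranking is single-peaked on this axis.

yes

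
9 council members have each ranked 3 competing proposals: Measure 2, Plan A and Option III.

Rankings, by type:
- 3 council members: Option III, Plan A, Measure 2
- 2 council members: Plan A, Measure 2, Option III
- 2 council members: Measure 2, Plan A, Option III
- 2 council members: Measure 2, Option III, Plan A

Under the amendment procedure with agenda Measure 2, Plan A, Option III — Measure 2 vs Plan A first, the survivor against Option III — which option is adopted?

Round 1: Measure 2 vs Plan A — 4–5, Plan A advances.
Round 2: Plan A vs Option III — 4–5, Option III advances.
The agenda winner is Option III.

Option III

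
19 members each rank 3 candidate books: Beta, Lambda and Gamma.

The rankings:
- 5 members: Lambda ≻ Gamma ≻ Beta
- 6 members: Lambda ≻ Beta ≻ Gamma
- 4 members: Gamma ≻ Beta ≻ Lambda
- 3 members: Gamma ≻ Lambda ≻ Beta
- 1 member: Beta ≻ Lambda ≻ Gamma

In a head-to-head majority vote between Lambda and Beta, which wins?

Ballots ranking Lambda above Beta: 5 + 6 + 3 = 14.
Ballots ranking Beta above Lambda: 19 − 14 = 5.
Lambda wins the head-to-head 14–5.

Lambda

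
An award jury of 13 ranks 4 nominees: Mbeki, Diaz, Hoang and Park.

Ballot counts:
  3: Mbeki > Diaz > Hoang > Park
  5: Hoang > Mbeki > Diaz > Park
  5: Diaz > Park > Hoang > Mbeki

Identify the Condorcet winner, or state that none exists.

none

Check each pair by majority over 13 ballots:
Mbeki vs Diaz: Mbeki wins 8–5.
Mbeki vs Hoang: Hoang, 10–3.
Mbeki vs Park: Mbeki wins 8–5.
Diaz vs Hoang: Diaz, 8–5.
Diaz vs Park: Diaz, 13–0.
Hoang vs Park: Hoang wins 8–5.
No nominee is unbeaten: Mbeki loses to Hoang; Diaz loses to Mbeki; Hoang loses to Diaz; Park loses to Mbeki. In particular Mbeki beats Diaz beats Hoang beats Mbeki is a majority cycle — no Condorcet winner exists.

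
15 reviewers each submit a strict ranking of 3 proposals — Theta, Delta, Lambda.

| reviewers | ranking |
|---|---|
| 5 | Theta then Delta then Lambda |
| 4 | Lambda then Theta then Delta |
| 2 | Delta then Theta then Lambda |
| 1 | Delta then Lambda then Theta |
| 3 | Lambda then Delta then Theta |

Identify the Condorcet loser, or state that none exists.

none

Pairwise majorities:
Theta vs Delta: Theta preferred on 5+4 = 9 ballots; Theta wins 9–6.
Theta vs Lambda: 5+2 = 7 for Theta, 8 for Lambda — Lambda by 8–7.
Delta vs Lambda: Delta wins 8–7.
Each project has at least one pairwise win (Theta beats Delta; Delta beats Lambda; Lambda beats Theta) — no Condorcet loser.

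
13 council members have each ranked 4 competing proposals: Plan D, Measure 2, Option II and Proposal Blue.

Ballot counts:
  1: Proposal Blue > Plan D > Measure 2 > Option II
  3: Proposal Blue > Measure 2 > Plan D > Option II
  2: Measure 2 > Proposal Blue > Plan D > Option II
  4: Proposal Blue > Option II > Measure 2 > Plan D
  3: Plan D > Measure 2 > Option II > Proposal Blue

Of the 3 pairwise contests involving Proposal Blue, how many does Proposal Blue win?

Proposal Blue against each rival (13 council members):
Proposal Blue vs Plan D: 1+3+2+4 = 10 for Proposal Blue, 3 for Plan D — Proposal Blue by 10–3.
Proposal Blue vs Measure 2: Proposal Blue, 8–5.
Proposal Blue vs Option II: Proposal Blue, 10–3.
Proposal Blue beats Plan D, Measure 2, Option II — 3 pairwise wins.

3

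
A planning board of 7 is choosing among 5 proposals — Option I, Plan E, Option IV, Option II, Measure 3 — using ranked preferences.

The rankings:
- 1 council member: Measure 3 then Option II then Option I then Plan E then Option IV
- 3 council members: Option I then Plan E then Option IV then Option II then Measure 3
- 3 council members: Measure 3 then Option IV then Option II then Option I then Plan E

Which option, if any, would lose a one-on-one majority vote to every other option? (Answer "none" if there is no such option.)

none

Pairwise majorities:
Option I vs Plan E: Option I preferred on 1+3+3 = 7 ballots; Option I wins 7–0.
Option I–Option IV: Option I 4–3.
Option I vs Option II: Option II wins 4–3.
Option I vs Measure 3: Option I is ranked higher on 3 ballots, Measure 3 on 4. Measure 3 wins 4–3.
Plan E vs Option IV: Plan E preferred on 1+3 = 4 ballots; Plan E wins 4–3.
Plan E vs Option II: Option II, 4–3.
Plan E vs Measure 3: Measure 3 wins 4–3.
Option IV vs Option II: Option IV wins 6–1.
Option IV vs Measure 3: Measure 3 wins 4–3.
Option II vs Measure 3: 3 for Option II, 4 for Measure 3 — Measure 3 by 4–3.
Every option wins at least one matchup (Option I beats Plan E; Plan E beats Option IV; Option IV beats Option II; Option II beats Option I; Measure 3 beats Option I), so there is no Condorcet loser.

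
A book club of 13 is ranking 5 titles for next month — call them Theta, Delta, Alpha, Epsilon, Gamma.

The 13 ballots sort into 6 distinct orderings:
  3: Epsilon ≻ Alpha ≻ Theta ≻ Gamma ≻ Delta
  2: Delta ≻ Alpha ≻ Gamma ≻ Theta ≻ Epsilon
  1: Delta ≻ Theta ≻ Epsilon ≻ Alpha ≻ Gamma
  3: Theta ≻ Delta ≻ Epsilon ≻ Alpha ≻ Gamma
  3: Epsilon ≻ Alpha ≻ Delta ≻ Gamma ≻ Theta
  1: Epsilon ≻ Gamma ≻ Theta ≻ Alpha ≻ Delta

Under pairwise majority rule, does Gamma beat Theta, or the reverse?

Theta

Ballots ranking Gamma above Theta: 2 + 3 + 1 = 6.
Ballots ranking Theta above Gamma: 13 − 6 = 7.
Theta wins the head-to-head 7–6.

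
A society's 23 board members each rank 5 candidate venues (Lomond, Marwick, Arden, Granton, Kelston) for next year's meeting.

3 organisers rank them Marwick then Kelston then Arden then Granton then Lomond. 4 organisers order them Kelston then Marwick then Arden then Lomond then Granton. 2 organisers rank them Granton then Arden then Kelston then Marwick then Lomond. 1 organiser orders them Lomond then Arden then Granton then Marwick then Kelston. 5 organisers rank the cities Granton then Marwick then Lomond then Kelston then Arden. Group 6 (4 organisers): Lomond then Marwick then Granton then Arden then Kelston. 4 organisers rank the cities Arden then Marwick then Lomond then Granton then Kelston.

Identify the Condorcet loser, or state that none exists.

none

Head-to-head results (23 organisers):
Lomond vs Marwick: Lomond is ranked higher on 1+4 = 5 ballots, Marwick on 18. Marwick wins 18–5.
Lomond–Arden: Arden 13–10.
Lomond vs Granton: Lomond is ranked higher on 4+1+4+4 = 13 ballots, Granton on 10. Lomond wins 13–10.
Lomond vs Kelston: Lomond, 14–9.
Marwick vs Arden: Marwick is ranked higher on 3+4+5+4 = 16 ballots, Arden on 7. Marwick wins 16–7.
Marwick vs Granton: Marwick wins 15–8.
Marwick vs Kelston: 3+1+5+4+4 = 17 for Marwick, 6 for Kelston — Marwick by 17–6.
Arden vs Granton: Arden is ranked higher on 3+4+1+4 = 12 ballots, Granton on 11. Arden wins 12–11.
Arden vs Kelston: 11 to 12, Kelston.
Granton–Kelston: Granton 16–7.
Each city has at least one pairwise win (Lomond beats Granton; Marwick beats Lomond; Arden beats Lomond; Granton beats Kelston; Kelston beats Arden) — no Condorcet loser.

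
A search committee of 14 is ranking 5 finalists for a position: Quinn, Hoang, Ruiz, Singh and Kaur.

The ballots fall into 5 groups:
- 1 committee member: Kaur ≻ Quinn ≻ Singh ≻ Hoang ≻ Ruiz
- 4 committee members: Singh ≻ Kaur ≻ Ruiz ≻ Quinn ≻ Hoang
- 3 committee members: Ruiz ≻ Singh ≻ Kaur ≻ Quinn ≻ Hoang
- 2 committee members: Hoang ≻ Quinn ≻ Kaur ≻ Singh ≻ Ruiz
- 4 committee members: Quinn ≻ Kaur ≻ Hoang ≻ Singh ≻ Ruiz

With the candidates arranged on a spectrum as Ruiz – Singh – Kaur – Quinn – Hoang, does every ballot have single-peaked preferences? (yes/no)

Axis positions: Ruiz=1, Singh=2, Kaur=3, Quinn=4, Hoang=5.
Group 1 (peak Kaur at position 3): ranking walks positions 3-4-2-5-1, expanding outward from the peak — single-peaked.
Group 2 (peak Singh at position 2): ranking walks positions 2-3-1-4-5, expanding outward from the peak — single-peaked.
Group 3 (peak Ruiz at position 1): ranking walks positions 1-2-3-4-5, expanding outward from the peak — single-peaked.
Group 4 (peak Hoang at position 5): ranking walks positions 5-4-3-2-1, expanding outward from the peak — single-peaked.
Group 5 (peak Quinn at position 4): ranking walks positions 4-3-5-2-1, expanding outward from the peak — single-peaked.
Every ranking is single-peaked on this axis.

yes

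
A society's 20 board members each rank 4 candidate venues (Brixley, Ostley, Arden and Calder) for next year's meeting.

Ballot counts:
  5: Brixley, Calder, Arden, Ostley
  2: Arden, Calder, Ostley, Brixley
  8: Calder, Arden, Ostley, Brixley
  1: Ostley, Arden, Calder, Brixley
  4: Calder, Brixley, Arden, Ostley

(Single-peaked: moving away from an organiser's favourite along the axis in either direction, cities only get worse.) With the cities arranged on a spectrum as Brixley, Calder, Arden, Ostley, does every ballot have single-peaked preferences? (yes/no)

Axis positions: Brixley=1, Calder=2, Arden=3, Ostley=4.
Faction 1 (peak Brixley at position 1): ranking walks positions 1-2-3-4, expanding outward from the peak — single-peaked.
Faction 2 (peak Arden at position 3): ranking walks positions 3-2-4-1, expanding outward from the peak — single-peaked.
Faction 3 (peak Calder at position 2): ranking walks positions 2-3-4-1, expanding outward from the peak — single-peaked.
Faction 4 (peak Ostley at position 4): ranking walks positions 4-3-2-1, expanding outward from the peak — single-peaked.
Faction 5 (peak Calder at position 2): ranking walks positions 2-1-3-4, expanding outward from the peak — single-peaked.
Every ranking is single-peaked on this axis.

yes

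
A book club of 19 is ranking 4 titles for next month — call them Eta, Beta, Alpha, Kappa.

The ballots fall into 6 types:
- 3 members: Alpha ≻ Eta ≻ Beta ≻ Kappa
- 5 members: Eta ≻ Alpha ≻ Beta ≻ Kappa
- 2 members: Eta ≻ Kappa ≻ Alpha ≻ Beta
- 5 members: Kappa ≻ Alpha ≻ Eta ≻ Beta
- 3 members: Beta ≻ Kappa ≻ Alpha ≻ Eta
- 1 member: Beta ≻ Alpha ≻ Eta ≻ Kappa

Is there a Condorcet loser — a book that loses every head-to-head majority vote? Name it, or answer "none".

none

Pairwise majorities:
Eta vs Beta: Eta wins 15–4.
Eta vs Alpha: Eta is ranked higher on 5+2 = 7 ballots, Alpha on 12. Alpha wins 12–7.
Eta–Kappa: Eta 11–8.
Beta vs Alpha: Beta preferred on 3+1 = 4 ballots; Alpha wins 15–4.
Beta vs Kappa: Beta is ranked higher on 3+5+3+1 = 12 ballots, Kappa on 7. Beta wins 12–7.
Alpha vs Kappa: 9 to 10, Kappa.
Every book wins at least one matchup (Eta beats Beta; Beta beats Kappa; Alpha beats Eta; Kappa beats Alpha), so there is no Condorcet loser.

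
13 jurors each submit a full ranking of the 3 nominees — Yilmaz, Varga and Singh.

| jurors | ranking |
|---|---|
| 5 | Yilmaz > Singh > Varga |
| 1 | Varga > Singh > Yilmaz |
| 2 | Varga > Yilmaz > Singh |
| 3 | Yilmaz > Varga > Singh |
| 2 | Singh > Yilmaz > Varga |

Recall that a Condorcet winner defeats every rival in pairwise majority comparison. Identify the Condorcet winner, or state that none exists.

Pairwise majorities:
Yilmaz vs Varga: Yilmaz, 10–3.
Yilmaz vs Singh: Yilmaz, 10–3.
Varga vs Singh: 1+2+3 = 6 for Varga, 7 for Singh — Singh by 7–6.
Yilmaz wins every pairwise contest, so Yilmaz is the Condorcet winner.

Yilmaz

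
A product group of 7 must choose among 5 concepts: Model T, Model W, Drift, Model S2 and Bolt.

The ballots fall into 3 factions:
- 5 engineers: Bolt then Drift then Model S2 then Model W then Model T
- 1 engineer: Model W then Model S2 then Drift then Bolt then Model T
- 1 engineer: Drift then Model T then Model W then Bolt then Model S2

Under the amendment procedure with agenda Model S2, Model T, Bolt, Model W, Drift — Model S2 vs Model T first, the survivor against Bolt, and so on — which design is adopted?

Bolt

Round 1: Model S2 vs Model T — 6–1, Model S2 advances.
Round 2: Model S2 vs Bolt — 1–6, Bolt advances.
Round 3: Bolt vs Model W — 5–2, Bolt advances.
Round 4: Bolt vs Drift — 5–2, Bolt advances.
Bolt survives the agenda.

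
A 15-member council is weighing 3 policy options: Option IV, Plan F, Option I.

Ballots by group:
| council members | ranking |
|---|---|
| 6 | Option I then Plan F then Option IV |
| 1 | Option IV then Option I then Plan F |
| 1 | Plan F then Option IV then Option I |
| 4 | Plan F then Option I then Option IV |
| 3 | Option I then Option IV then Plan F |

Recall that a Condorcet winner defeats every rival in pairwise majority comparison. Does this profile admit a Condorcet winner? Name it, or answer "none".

Pairwise majorities:
Option IV vs Plan F: Plan F, 11–4.
Option IV vs Option I: Option I, 13–2.
Plan F vs Option I: Option I wins 10–5.
Only Option I has no losses; Option I is the Condorcet winner.

Option I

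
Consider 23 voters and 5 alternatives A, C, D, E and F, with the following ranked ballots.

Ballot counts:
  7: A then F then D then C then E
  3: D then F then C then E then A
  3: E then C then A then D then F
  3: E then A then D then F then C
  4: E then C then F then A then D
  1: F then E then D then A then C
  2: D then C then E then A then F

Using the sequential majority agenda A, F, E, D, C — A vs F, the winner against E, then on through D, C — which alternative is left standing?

Round 1: A vs F — 15–8, A advances.
Round 2: A vs E — 7–16, E advances.
Round 3: E vs D — 11–12, D advances.
Round 4: D vs C — 16–7, D advances.
D survives the agenda.

D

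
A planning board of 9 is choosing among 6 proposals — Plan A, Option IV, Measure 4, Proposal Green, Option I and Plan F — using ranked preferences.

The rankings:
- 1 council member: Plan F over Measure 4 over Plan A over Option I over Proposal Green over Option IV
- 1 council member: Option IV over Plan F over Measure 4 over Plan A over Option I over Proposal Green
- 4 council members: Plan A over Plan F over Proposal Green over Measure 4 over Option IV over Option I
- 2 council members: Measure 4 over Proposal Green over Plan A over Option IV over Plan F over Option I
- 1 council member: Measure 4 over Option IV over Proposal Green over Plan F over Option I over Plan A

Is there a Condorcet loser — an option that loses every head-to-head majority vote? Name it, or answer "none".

Head-to-head results (9 council members):
Plan A vs Option IV: Plan A, 7–2.
Plan A vs Measure 4: 4 to 5, Measure 4.
Plan A–Proposal Green: Plan A 6–3.
Plan A vs Option I: Plan A, 8–1.
Plan A vs Plan F: Plan A is ranked higher on 4+2 = 6 ballots, Plan F on 3. Plan A wins 6–3.
Option IV vs Measure 4: Measure 4, 8–1.
Option IV vs Proposal Green: Proposal Green, 7–2.
Option IV–Option I: Option IV 8–1.
Option IV vs Plan F: Option IV preferred on 1+2+1 = 4 ballots; Plan F wins 5–4.
Measure 4 vs Proposal Green: Measure 4 is ranked higher on 1+1+2+1 = 5 ballots, Proposal Green on 4. Measure 4 wins 5–4.
Measure 4 vs Option I: 9 to 0, Measure 4.
Measure 4 vs Plan F: 3 to 6, Plan F.
Proposal Green vs Option I: Proposal Green, 7–2.
Proposal Green vs Plan F: 3 to 6, Plan F.
Option I vs Plan F: Option I is ranked higher on 0 ballots, Plan F on 9. Plan F wins 9–0.
Only Option I has no wins; Option I is the Condorcet loser.

Option I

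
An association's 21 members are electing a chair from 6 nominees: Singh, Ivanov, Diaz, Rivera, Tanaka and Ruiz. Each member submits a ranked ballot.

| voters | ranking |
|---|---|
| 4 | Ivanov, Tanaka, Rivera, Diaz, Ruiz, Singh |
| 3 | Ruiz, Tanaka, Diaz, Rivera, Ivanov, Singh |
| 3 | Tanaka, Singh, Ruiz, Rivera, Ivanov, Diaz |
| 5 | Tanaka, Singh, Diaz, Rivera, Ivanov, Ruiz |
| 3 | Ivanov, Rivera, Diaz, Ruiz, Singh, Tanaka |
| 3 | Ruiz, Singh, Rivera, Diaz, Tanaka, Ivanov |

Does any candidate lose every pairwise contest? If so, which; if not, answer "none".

Head-to-head results (21 voters):
Singh vs Ivanov: 11 to 10, Singh.
Singh vs Diaz: Singh preferred on 3+5+3 = 11 ballots; Singh wins 11–10.
Singh vs Rivera: 3+5+3 = 11 for Singh, 10 for Rivera — Singh by 11–10.
Singh vs Tanaka: 6 to 15, Tanaka.
Singh–Ruiz: Ruiz 13–8.
Ivanov vs Diaz: Diaz wins 11–10.
Ivanov vs Rivera: Rivera, 14–7.
Ivanov vs Tanaka: Ivanov preferred on 4+3 = 7 ballots; Tanaka wins 14–7.
Ivanov vs Ruiz: Ivanov, 12–9.
Diaz vs Rivera: 8 to 13, Rivera.
Diaz vs Tanaka: Tanaka, 15–6.
Diaz vs Ruiz: Diaz is ranked higher on 4+5+3 = 12 ballots, Ruiz on 9. Diaz wins 12–9.
Rivera vs Tanaka: Tanaka wins 15–6.
Rivera–Ruiz: Rivera 12–9.
Tanaka–Ruiz: Tanaka 12–9.
Each candidate has at least one pairwise win (Singh beats Ivanov; Ivanov beats Ruiz; Diaz beats Ivanov; Rivera beats Ivanov; Tanaka beats Singh; Ruiz beats Singh) — no Condorcet loser.

none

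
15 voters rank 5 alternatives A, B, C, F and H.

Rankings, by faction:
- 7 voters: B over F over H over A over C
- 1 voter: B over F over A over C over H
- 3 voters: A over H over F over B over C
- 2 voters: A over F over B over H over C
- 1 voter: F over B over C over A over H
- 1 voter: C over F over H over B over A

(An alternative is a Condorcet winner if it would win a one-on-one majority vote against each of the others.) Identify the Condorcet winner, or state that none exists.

B

Pairwise majorities:
A vs B: A is ranked higher on 3+2 = 5 ballots, B on 10. B wins 10–5.
A vs C: A preferred on 7+1+3+2 = 13 ballots; A wins 13–2.
A vs F: A preferred on 3+2 = 5 ballots; F wins 10–5.
A vs H: 1+3+2+1 = 7 for A, 8 for H — H by 8–7.
B vs C: B is ranked higher on 7+1+3+2+1 = 14 ballots, C on 1. B wins 14–1.
B vs F: 8 to 7, B.
B vs H: 11 to 4, B.
C vs F: C preferred on 1 ballot; F wins 14–1.
C vs H: C is ranked higher on 1+1+1 = 3 ballots, H on 12. H wins 12–3.
F vs H: F preferred on 7+1+2+1+1 = 12 ballots; F wins 12–3.
Only B has no losses; B is the Condorcet winner.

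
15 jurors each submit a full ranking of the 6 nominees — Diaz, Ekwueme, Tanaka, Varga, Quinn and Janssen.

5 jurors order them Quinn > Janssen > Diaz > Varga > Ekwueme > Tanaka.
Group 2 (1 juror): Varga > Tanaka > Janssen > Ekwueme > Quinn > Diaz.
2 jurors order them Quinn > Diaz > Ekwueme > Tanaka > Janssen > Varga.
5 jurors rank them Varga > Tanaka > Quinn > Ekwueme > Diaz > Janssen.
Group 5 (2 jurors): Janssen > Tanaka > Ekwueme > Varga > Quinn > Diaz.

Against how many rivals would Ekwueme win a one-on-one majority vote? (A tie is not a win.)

Ekwueme against each rival (15 jurors):
Ekwueme–Diaz: Ekwueme 8–7.
Ekwueme–Tanaka: Tanaka 8–7.
Ekwueme vs Varga: Ekwueme preferred on 2+2 = 4 ballots; Varga wins 11–4.
Ekwueme vs Quinn: Ekwueme is ranked higher on 1+2 = 3 ballots, Quinn on 12. Quinn wins 12–3.
Ekwueme vs Janssen: Janssen, 8–7.
Ekwueme beats Diaz; loses to Tanaka, Varga, Quinn, Janssen — 1 pairwise win.

1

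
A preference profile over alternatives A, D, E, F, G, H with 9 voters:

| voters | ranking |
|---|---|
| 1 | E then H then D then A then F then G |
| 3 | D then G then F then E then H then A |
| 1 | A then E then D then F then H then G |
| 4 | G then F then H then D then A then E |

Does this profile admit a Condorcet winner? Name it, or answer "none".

Head-to-head results (9 voters):
A vs D: D wins 8–1.
A vs E: A, 5–4.
A–F: F 7–2.
A vs G: G, 7–2.
A–H: H 8–1.
D vs E: D, 7–2.
D–F: D 5–4.
D–G: D 5–4.
D–H: H 5–4.
E vs F: F wins 7–2.
E vs G: G, 7–2.
E vs H: E wins 5–4.
F–G: G 7–2.
F–H: F 8–1.
G vs H: G wins 7–2.
Each alternative drops at least one matchup (A loses to D; D loses to H; E loses to A; F loses to D; G loses to D; H loses to E); the cycle A → E → H → A rules out a Condorcet winner.

none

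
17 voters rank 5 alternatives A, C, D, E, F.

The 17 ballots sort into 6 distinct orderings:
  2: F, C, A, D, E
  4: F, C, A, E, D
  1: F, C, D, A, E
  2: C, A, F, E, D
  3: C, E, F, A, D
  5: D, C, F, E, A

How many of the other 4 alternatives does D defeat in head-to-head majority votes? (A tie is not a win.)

0

D against each rival (17 voters):
D vs A: 6 to 11, A.
D vs C: C wins 12–5.
D vs E: 8 to 9, E.
D vs F: D preferred on 5 ballots; F wins 12–5.
D beats no one; loses to A, C, E, F — 0 pairwise wins.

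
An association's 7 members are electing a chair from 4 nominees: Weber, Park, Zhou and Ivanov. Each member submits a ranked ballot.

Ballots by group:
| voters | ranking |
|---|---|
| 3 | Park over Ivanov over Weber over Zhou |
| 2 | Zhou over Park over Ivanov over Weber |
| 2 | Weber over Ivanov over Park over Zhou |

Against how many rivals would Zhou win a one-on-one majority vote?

0

Zhou against each rival (7 voters):
Zhou vs Weber: Zhou preferred on 2 ballots; Weber wins 5–2.
Zhou vs Park: Zhou preferred on 2 ballots; Park wins 5–2.
Zhou vs Ivanov: Ivanov wins 5–2.
Zhou beats no one; loses to Weber, Park, Ivanov — 0 pairwise wins.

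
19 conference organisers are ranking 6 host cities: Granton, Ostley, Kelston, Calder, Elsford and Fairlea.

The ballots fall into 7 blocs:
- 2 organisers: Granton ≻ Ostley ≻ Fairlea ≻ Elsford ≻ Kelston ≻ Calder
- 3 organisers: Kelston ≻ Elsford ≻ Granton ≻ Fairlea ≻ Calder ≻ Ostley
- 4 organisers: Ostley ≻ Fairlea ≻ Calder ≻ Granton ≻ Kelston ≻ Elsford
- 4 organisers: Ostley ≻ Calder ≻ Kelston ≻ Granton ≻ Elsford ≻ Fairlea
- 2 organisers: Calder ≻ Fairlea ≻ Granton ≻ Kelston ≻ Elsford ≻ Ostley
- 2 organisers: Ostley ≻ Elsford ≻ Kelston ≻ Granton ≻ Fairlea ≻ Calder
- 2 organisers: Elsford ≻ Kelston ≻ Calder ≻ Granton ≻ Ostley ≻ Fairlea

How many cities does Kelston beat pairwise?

Kelston against each rival (19 organisers):
Kelston vs Granton: Kelston wins 11–8.
Kelston vs Ostley: Ostley, 12–7.
Kelston vs Calder: 2+3+2+2 = 9 for Kelston, 10 for Calder — Calder by 10–9.
Kelston vs Elsford: Kelston preferred on 3+4+4+2 = 13 ballots; Kelston wins 13–6.
Kelston–Fairlea: Kelston 11–8.
Kelston beats Granton, Elsford, Fairlea; loses to Ostley, Calder — 3 pairwise wins.

3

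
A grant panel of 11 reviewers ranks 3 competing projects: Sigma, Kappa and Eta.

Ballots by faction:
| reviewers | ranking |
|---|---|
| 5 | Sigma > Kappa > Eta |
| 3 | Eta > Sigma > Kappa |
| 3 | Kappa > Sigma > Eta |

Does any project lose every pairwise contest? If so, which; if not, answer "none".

Pairwise majorities:
Sigma–Kappa: Sigma 8–3.
Sigma–Eta: Sigma 8–3.
Kappa vs Eta: Kappa, 8–3.
Only Eta has no wins; Eta is the Condorcet loser.

Eta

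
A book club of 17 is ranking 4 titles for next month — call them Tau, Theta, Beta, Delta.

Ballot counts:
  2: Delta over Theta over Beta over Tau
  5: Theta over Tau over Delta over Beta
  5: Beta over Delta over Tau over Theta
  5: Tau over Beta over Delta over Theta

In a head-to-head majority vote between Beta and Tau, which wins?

Tau

Ballots ranking Beta above Tau: 2 + 5 = 7.
Ballots ranking Tau above Beta: 17 − 7 = 10.
Tau wins the head-to-head 10–7.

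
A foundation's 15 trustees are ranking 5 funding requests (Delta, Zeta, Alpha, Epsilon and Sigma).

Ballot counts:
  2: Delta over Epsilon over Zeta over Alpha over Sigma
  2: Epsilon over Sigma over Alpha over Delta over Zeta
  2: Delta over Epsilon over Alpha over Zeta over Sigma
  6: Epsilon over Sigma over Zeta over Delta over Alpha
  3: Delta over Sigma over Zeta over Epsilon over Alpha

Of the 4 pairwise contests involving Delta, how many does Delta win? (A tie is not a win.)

2

Delta against each rival (15 reviewers):
Delta vs Zeta: Delta preferred on 2+2+2+3 = 9 ballots; Delta wins 9–6.
Delta vs Alpha: Delta, 13–2.
Delta vs Epsilon: 2+2+3 = 7 for Delta, 8 for Epsilon — Epsilon by 8–7.
Delta–Sigma: Sigma 8–7.
Delta beats Zeta, Alpha; loses to Epsilon, Sigma — 2 pairwise wins.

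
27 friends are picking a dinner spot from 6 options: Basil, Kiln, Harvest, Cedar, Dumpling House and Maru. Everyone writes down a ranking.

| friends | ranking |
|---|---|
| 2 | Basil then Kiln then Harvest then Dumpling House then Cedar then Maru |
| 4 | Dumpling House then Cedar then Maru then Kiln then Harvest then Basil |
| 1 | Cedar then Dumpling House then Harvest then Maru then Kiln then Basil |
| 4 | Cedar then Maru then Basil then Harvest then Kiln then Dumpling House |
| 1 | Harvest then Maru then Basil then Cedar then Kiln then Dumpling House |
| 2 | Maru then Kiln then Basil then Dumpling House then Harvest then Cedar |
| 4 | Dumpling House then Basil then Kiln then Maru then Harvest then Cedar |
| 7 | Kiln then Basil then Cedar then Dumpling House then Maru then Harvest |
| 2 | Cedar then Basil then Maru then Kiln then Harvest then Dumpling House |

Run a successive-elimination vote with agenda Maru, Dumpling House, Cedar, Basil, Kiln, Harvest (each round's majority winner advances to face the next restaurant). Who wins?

Kiln

Round 1: Maru vs Dumpling House — 9–18, Dumpling House advances.
Round 2: Dumpling House vs Cedar — 12–15, Cedar advances.
Round 3: Cedar vs Basil — 11–16, Basil advances.
Round 4: Basil vs Kiln — 13–14, Kiln advances.
Round 5: Kiln vs Harvest — 21–6, Kiln advances.
Kiln survives the agenda.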